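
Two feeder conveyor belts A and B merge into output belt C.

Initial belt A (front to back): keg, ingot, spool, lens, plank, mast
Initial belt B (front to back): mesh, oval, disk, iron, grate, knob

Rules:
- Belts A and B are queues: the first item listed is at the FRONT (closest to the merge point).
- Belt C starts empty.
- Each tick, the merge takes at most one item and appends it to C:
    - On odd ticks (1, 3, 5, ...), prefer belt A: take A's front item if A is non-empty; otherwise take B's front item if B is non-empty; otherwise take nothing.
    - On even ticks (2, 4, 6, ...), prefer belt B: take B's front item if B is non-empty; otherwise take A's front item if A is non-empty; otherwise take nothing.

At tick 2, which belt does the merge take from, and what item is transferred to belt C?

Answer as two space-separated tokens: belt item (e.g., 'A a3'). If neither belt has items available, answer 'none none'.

Tick 1: prefer A, take keg from A; A=[ingot,spool,lens,plank,mast] B=[mesh,oval,disk,iron,grate,knob] C=[keg]
Tick 2: prefer B, take mesh from B; A=[ingot,spool,lens,plank,mast] B=[oval,disk,iron,grate,knob] C=[keg,mesh]

Answer: B mesh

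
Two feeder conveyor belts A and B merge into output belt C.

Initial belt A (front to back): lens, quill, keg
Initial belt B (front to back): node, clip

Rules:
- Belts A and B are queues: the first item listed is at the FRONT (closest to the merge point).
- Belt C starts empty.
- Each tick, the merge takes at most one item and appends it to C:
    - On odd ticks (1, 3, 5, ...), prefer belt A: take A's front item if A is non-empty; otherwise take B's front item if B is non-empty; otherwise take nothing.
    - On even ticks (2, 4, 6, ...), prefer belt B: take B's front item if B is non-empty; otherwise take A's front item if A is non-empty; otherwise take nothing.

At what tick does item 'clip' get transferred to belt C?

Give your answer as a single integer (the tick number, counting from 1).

Tick 1: prefer A, take lens from A; A=[quill,keg] B=[node,clip] C=[lens]
Tick 2: prefer B, take node from B; A=[quill,keg] B=[clip] C=[lens,node]
Tick 3: prefer A, take quill from A; A=[keg] B=[clip] C=[lens,node,quill]
Tick 4: prefer B, take clip from B; A=[keg] B=[-] C=[lens,node,quill,clip]

Answer: 4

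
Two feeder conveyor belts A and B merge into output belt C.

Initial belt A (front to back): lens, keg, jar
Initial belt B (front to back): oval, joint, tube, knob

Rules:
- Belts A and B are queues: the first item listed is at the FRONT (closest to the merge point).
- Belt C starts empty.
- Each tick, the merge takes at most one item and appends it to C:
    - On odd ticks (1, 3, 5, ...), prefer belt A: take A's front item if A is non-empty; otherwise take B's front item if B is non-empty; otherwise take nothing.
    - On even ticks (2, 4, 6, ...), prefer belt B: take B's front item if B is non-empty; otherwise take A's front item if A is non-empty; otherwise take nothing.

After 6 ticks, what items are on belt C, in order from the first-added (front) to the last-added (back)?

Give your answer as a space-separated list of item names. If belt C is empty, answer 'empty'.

Tick 1: prefer A, take lens from A; A=[keg,jar] B=[oval,joint,tube,knob] C=[lens]
Tick 2: prefer B, take oval from B; A=[keg,jar] B=[joint,tube,knob] C=[lens,oval]
Tick 3: prefer A, take keg from A; A=[jar] B=[joint,tube,knob] C=[lens,oval,keg]
Tick 4: prefer B, take joint from B; A=[jar] B=[tube,knob] C=[lens,oval,keg,joint]
Tick 5: prefer A, take jar from A; A=[-] B=[tube,knob] C=[lens,oval,keg,joint,jar]
Tick 6: prefer B, take tube from B; A=[-] B=[knob] C=[lens,oval,keg,joint,jar,tube]

Answer: lens oval keg joint jar tube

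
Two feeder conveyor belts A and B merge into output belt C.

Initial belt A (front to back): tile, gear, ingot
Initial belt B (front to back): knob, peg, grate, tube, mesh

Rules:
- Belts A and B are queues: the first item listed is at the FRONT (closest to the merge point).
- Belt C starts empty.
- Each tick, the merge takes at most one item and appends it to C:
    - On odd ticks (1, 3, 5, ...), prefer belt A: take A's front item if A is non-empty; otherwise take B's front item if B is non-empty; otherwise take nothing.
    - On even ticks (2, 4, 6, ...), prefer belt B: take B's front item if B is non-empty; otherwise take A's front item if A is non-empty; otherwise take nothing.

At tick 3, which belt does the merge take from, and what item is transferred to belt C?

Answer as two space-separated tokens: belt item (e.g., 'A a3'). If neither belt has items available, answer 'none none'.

Answer: A gear

Derivation:
Tick 1: prefer A, take tile from A; A=[gear,ingot] B=[knob,peg,grate,tube,mesh] C=[tile]
Tick 2: prefer B, take knob from B; A=[gear,ingot] B=[peg,grate,tube,mesh] C=[tile,knob]
Tick 3: prefer A, take gear from A; A=[ingot] B=[peg,grate,tube,mesh] C=[tile,knob,gear]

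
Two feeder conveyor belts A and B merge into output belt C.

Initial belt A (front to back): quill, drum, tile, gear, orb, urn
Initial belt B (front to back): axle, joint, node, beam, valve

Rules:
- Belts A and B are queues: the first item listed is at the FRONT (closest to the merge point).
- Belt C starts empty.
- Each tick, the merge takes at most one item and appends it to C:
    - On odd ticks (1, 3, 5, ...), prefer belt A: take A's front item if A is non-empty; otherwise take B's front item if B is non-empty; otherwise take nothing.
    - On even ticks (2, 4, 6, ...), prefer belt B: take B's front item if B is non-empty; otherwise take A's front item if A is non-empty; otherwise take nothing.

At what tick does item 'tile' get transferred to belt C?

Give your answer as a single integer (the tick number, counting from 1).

Answer: 5

Derivation:
Tick 1: prefer A, take quill from A; A=[drum,tile,gear,orb,urn] B=[axle,joint,node,beam,valve] C=[quill]
Tick 2: prefer B, take axle from B; A=[drum,tile,gear,orb,urn] B=[joint,node,beam,valve] C=[quill,axle]
Tick 3: prefer A, take drum from A; A=[tile,gear,orb,urn] B=[joint,node,beam,valve] C=[quill,axle,drum]
Tick 4: prefer B, take joint from B; A=[tile,gear,orb,urn] B=[node,beam,valve] C=[quill,axle,drum,joint]
Tick 5: prefer A, take tile from A; A=[gear,orb,urn] B=[node,beam,valve] C=[quill,axle,drum,joint,tile]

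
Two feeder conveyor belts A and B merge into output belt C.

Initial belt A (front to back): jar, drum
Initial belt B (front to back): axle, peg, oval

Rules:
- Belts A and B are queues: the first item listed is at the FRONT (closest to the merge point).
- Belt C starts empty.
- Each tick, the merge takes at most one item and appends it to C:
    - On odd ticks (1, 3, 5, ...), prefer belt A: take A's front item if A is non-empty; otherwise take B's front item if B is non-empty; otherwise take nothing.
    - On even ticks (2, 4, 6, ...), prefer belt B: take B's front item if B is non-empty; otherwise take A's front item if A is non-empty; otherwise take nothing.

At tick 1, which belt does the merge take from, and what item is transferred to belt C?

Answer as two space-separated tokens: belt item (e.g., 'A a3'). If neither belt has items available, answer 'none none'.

Tick 1: prefer A, take jar from A; A=[drum] B=[axle,peg,oval] C=[jar]

Answer: A jar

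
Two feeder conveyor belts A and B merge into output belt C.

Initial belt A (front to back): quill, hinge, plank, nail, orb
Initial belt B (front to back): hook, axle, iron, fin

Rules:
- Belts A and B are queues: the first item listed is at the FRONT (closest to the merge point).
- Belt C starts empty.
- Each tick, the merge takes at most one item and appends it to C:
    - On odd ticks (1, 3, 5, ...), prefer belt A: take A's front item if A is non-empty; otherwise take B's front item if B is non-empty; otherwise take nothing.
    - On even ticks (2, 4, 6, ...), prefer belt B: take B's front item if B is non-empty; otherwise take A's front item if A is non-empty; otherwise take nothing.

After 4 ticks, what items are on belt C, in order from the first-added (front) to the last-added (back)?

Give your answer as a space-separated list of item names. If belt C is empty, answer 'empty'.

Answer: quill hook hinge axle

Derivation:
Tick 1: prefer A, take quill from A; A=[hinge,plank,nail,orb] B=[hook,axle,iron,fin] C=[quill]
Tick 2: prefer B, take hook from B; A=[hinge,plank,nail,orb] B=[axle,iron,fin] C=[quill,hook]
Tick 3: prefer A, take hinge from A; A=[plank,nail,orb] B=[axle,iron,fin] C=[quill,hook,hinge]
Tick 4: prefer B, take axle from B; A=[plank,nail,orb] B=[iron,fin] C=[quill,hook,hinge,axle]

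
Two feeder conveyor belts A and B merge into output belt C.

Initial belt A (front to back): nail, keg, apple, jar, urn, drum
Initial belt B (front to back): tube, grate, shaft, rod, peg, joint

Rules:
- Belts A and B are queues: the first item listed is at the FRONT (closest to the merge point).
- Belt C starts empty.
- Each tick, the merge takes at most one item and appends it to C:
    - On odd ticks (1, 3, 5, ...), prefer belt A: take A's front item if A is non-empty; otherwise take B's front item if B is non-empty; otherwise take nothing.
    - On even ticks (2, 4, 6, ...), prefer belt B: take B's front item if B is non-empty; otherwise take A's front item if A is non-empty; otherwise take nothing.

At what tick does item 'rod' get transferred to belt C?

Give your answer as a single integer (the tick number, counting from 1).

Answer: 8

Derivation:
Tick 1: prefer A, take nail from A; A=[keg,apple,jar,urn,drum] B=[tube,grate,shaft,rod,peg,joint] C=[nail]
Tick 2: prefer B, take tube from B; A=[keg,apple,jar,urn,drum] B=[grate,shaft,rod,peg,joint] C=[nail,tube]
Tick 3: prefer A, take keg from A; A=[apple,jar,urn,drum] B=[grate,shaft,rod,peg,joint] C=[nail,tube,keg]
Tick 4: prefer B, take grate from B; A=[apple,jar,urn,drum] B=[shaft,rod,peg,joint] C=[nail,tube,keg,grate]
Tick 5: prefer A, take apple from A; A=[jar,urn,drum] B=[shaft,rod,peg,joint] C=[nail,tube,keg,grate,apple]
Tick 6: prefer B, take shaft from B; A=[jar,urn,drum] B=[rod,peg,joint] C=[nail,tube,keg,grate,apple,shaft]
Tick 7: prefer A, take jar from A; A=[urn,drum] B=[rod,peg,joint] C=[nail,tube,keg,grate,apple,shaft,jar]
Tick 8: prefer B, take rod from B; A=[urn,drum] B=[peg,joint] C=[nail,tube,keg,grate,apple,shaft,jar,rod]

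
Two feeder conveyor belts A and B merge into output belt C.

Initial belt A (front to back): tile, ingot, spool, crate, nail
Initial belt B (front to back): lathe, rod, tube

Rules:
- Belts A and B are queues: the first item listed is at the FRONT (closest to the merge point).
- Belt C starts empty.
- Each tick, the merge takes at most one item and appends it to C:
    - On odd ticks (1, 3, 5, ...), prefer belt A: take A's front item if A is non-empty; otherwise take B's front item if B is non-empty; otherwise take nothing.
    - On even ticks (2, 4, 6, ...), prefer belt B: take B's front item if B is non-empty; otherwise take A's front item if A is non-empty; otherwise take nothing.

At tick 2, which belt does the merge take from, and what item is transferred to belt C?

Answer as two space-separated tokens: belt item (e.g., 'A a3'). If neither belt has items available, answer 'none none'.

Tick 1: prefer A, take tile from A; A=[ingot,spool,crate,nail] B=[lathe,rod,tube] C=[tile]
Tick 2: prefer B, take lathe from B; A=[ingot,spool,crate,nail] B=[rod,tube] C=[tile,lathe]

Answer: B lathe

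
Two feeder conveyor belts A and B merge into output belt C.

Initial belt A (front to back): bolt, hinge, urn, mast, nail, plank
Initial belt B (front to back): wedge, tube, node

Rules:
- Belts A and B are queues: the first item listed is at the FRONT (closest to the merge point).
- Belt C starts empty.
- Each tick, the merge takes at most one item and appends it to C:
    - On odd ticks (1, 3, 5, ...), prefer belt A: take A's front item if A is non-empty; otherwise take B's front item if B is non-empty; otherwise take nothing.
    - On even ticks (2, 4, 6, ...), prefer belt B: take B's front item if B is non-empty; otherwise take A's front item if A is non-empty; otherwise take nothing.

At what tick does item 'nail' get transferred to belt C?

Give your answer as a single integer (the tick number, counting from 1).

Tick 1: prefer A, take bolt from A; A=[hinge,urn,mast,nail,plank] B=[wedge,tube,node] C=[bolt]
Tick 2: prefer B, take wedge from B; A=[hinge,urn,mast,nail,plank] B=[tube,node] C=[bolt,wedge]
Tick 3: prefer A, take hinge from A; A=[urn,mast,nail,plank] B=[tube,node] C=[bolt,wedge,hinge]
Tick 4: prefer B, take tube from B; A=[urn,mast,nail,plank] B=[node] C=[bolt,wedge,hinge,tube]
Tick 5: prefer A, take urn from A; A=[mast,nail,plank] B=[node] C=[bolt,wedge,hinge,tube,urn]
Tick 6: prefer B, take node from B; A=[mast,nail,plank] B=[-] C=[bolt,wedge,hinge,tube,urn,node]
Tick 7: prefer A, take mast from A; A=[nail,plank] B=[-] C=[bolt,wedge,hinge,tube,urn,node,mast]
Tick 8: prefer B, take nail from A; A=[plank] B=[-] C=[bolt,wedge,hinge,tube,urn,node,mast,nail]

Answer: 8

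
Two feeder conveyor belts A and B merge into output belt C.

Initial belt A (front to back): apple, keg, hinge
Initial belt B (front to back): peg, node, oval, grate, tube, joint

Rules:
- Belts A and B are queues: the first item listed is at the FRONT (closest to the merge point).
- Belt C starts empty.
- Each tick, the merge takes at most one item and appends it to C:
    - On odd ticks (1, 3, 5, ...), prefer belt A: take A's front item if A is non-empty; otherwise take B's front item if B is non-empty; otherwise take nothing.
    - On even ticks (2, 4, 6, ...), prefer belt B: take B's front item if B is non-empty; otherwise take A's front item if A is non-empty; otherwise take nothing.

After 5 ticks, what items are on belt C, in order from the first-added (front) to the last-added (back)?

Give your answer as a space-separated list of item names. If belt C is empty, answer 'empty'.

Answer: apple peg keg node hinge

Derivation:
Tick 1: prefer A, take apple from A; A=[keg,hinge] B=[peg,node,oval,grate,tube,joint] C=[apple]
Tick 2: prefer B, take peg from B; A=[keg,hinge] B=[node,oval,grate,tube,joint] C=[apple,peg]
Tick 3: prefer A, take keg from A; A=[hinge] B=[node,oval,grate,tube,joint] C=[apple,peg,keg]
Tick 4: prefer B, take node from B; A=[hinge] B=[oval,grate,tube,joint] C=[apple,peg,keg,node]
Tick 5: prefer A, take hinge from A; A=[-] B=[oval,grate,tube,joint] C=[apple,peg,keg,node,hinge]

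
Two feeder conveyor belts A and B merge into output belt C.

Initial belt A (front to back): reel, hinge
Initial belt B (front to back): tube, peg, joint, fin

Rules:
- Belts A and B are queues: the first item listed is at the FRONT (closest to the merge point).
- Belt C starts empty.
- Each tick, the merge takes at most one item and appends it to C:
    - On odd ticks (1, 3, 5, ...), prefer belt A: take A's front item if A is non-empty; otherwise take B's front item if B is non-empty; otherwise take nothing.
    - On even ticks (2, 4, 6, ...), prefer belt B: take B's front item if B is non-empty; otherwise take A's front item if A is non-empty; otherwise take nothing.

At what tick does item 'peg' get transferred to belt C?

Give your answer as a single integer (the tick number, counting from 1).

Answer: 4

Derivation:
Tick 1: prefer A, take reel from A; A=[hinge] B=[tube,peg,joint,fin] C=[reel]
Tick 2: prefer B, take tube from B; A=[hinge] B=[peg,joint,fin] C=[reel,tube]
Tick 3: prefer A, take hinge from A; A=[-] B=[peg,joint,fin] C=[reel,tube,hinge]
Tick 4: prefer B, take peg from B; A=[-] B=[joint,fin] C=[reel,tube,hinge,peg]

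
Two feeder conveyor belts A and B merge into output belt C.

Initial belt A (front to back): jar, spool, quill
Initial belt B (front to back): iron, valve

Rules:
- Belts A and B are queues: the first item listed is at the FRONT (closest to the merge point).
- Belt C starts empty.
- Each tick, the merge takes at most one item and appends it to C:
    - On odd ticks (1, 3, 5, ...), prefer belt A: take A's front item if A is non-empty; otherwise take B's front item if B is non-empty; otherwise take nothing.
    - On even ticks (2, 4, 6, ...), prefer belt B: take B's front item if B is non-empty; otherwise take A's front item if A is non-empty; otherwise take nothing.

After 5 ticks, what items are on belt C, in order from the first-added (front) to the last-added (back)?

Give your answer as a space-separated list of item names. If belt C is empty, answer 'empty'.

Tick 1: prefer A, take jar from A; A=[spool,quill] B=[iron,valve] C=[jar]
Tick 2: prefer B, take iron from B; A=[spool,quill] B=[valve] C=[jar,iron]
Tick 3: prefer A, take spool from A; A=[quill] B=[valve] C=[jar,iron,spool]
Tick 4: prefer B, take valve from B; A=[quill] B=[-] C=[jar,iron,spool,valve]
Tick 5: prefer A, take quill from A; A=[-] B=[-] C=[jar,iron,spool,valve,quill]

Answer: jar iron spool valve quill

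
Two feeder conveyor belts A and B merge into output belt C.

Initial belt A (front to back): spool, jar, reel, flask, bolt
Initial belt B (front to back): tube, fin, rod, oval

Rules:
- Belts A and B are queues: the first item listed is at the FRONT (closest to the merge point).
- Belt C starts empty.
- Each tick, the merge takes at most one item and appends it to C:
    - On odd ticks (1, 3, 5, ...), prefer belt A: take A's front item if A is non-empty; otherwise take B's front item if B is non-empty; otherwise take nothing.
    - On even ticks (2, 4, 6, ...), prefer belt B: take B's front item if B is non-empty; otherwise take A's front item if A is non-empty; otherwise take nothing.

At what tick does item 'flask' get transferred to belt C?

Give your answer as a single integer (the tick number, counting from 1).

Tick 1: prefer A, take spool from A; A=[jar,reel,flask,bolt] B=[tube,fin,rod,oval] C=[spool]
Tick 2: prefer B, take tube from B; A=[jar,reel,flask,bolt] B=[fin,rod,oval] C=[spool,tube]
Tick 3: prefer A, take jar from A; A=[reel,flask,bolt] B=[fin,rod,oval] C=[spool,tube,jar]
Tick 4: prefer B, take fin from B; A=[reel,flask,bolt] B=[rod,oval] C=[spool,tube,jar,fin]
Tick 5: prefer A, take reel from A; A=[flask,bolt] B=[rod,oval] C=[spool,tube,jar,fin,reel]
Tick 6: prefer B, take rod from B; A=[flask,bolt] B=[oval] C=[spool,tube,jar,fin,reel,rod]
Tick 7: prefer A, take flask from A; A=[bolt] B=[oval] C=[spool,tube,jar,fin,reel,rod,flask]

Answer: 7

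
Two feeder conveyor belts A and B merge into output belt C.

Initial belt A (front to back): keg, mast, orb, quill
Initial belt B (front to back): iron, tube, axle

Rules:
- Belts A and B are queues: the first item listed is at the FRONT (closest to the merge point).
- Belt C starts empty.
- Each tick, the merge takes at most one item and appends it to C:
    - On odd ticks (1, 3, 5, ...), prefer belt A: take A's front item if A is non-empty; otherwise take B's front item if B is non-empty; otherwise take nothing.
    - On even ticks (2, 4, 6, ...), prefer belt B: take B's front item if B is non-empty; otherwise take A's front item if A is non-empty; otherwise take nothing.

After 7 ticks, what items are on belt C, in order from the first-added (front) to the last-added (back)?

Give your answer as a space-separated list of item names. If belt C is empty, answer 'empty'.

Answer: keg iron mast tube orb axle quill

Derivation:
Tick 1: prefer A, take keg from A; A=[mast,orb,quill] B=[iron,tube,axle] C=[keg]
Tick 2: prefer B, take iron from B; A=[mast,orb,quill] B=[tube,axle] C=[keg,iron]
Tick 3: prefer A, take mast from A; A=[orb,quill] B=[tube,axle] C=[keg,iron,mast]
Tick 4: prefer B, take tube from B; A=[orb,quill] B=[axle] C=[keg,iron,mast,tube]
Tick 5: prefer A, take orb from A; A=[quill] B=[axle] C=[keg,iron,mast,tube,orb]
Tick 6: prefer B, take axle from B; A=[quill] B=[-] C=[keg,iron,mast,tube,orb,axle]
Tick 7: prefer A, take quill from A; A=[-] B=[-] C=[keg,iron,mast,tube,orb,axle,quill]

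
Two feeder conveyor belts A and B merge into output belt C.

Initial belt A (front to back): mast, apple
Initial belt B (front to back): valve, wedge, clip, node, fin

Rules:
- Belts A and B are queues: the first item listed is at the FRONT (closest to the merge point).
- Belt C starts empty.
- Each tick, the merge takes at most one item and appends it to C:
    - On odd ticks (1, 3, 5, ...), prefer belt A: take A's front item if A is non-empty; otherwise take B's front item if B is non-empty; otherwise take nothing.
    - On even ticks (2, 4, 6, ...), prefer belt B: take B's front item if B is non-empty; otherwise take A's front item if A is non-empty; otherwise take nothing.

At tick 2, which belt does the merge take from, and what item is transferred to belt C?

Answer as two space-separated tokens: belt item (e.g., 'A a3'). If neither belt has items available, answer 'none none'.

Tick 1: prefer A, take mast from A; A=[apple] B=[valve,wedge,clip,node,fin] C=[mast]
Tick 2: prefer B, take valve from B; A=[apple] B=[wedge,clip,node,fin] C=[mast,valve]

Answer: B valve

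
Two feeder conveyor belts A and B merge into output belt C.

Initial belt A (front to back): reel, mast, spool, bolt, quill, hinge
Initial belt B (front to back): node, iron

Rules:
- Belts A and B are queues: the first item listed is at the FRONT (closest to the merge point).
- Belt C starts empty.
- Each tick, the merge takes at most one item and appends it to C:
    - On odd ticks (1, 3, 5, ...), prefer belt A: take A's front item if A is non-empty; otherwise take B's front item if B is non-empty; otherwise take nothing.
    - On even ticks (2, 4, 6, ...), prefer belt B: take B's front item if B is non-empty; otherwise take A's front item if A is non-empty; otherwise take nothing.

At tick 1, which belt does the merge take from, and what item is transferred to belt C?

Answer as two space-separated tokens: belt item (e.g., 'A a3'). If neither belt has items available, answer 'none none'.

Tick 1: prefer A, take reel from A; A=[mast,spool,bolt,quill,hinge] B=[node,iron] C=[reel]

Answer: A reel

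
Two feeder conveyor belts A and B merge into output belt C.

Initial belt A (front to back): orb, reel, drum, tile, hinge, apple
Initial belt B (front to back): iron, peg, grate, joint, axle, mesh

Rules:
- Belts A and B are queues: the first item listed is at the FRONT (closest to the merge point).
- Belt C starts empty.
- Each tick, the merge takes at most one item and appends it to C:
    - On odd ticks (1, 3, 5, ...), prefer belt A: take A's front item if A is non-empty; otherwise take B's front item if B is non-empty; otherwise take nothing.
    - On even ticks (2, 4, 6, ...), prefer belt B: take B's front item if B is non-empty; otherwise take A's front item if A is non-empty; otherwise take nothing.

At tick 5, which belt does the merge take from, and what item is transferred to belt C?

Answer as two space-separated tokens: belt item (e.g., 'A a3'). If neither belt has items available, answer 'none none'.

Answer: A drum

Derivation:
Tick 1: prefer A, take orb from A; A=[reel,drum,tile,hinge,apple] B=[iron,peg,grate,joint,axle,mesh] C=[orb]
Tick 2: prefer B, take iron from B; A=[reel,drum,tile,hinge,apple] B=[peg,grate,joint,axle,mesh] C=[orb,iron]
Tick 3: prefer A, take reel from A; A=[drum,tile,hinge,apple] B=[peg,grate,joint,axle,mesh] C=[orb,iron,reel]
Tick 4: prefer B, take peg from B; A=[drum,tile,hinge,apple] B=[grate,joint,axle,mesh] C=[orb,iron,reel,peg]
Tick 5: prefer A, take drum from A; A=[tile,hinge,apple] B=[grate,joint,axle,mesh] C=[orb,iron,reel,peg,drum]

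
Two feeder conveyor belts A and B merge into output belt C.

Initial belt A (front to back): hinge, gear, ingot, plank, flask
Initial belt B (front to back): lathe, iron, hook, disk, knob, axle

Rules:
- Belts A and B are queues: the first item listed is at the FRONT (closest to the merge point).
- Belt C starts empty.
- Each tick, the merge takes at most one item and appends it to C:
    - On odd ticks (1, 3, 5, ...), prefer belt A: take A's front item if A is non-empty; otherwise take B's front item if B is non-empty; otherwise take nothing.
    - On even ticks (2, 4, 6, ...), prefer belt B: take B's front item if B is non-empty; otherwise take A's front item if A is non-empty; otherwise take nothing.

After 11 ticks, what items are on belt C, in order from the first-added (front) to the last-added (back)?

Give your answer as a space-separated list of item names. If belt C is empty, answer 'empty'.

Answer: hinge lathe gear iron ingot hook plank disk flask knob axle

Derivation:
Tick 1: prefer A, take hinge from A; A=[gear,ingot,plank,flask] B=[lathe,iron,hook,disk,knob,axle] C=[hinge]
Tick 2: prefer B, take lathe from B; A=[gear,ingot,plank,flask] B=[iron,hook,disk,knob,axle] C=[hinge,lathe]
Tick 3: prefer A, take gear from A; A=[ingot,plank,flask] B=[iron,hook,disk,knob,axle] C=[hinge,lathe,gear]
Tick 4: prefer B, take iron from B; A=[ingot,plank,flask] B=[hook,disk,knob,axle] C=[hinge,lathe,gear,iron]
Tick 5: prefer A, take ingot from A; A=[plank,flask] B=[hook,disk,knob,axle] C=[hinge,lathe,gear,iron,ingot]
Tick 6: prefer B, take hook from B; A=[plank,flask] B=[disk,knob,axle] C=[hinge,lathe,gear,iron,ingot,hook]
Tick 7: prefer A, take plank from A; A=[flask] B=[disk,knob,axle] C=[hinge,lathe,gear,iron,ingot,hook,plank]
Tick 8: prefer B, take disk from B; A=[flask] B=[knob,axle] C=[hinge,lathe,gear,iron,ingot,hook,plank,disk]
Tick 9: prefer A, take flask from A; A=[-] B=[knob,axle] C=[hinge,lathe,gear,iron,ingot,hook,plank,disk,flask]
Tick 10: prefer B, take knob from B; A=[-] B=[axle] C=[hinge,lathe,gear,iron,ingot,hook,plank,disk,flask,knob]
Tick 11: prefer A, take axle from B; A=[-] B=[-] C=[hinge,lathe,gear,iron,ingot,hook,plank,disk,flask,knob,axle]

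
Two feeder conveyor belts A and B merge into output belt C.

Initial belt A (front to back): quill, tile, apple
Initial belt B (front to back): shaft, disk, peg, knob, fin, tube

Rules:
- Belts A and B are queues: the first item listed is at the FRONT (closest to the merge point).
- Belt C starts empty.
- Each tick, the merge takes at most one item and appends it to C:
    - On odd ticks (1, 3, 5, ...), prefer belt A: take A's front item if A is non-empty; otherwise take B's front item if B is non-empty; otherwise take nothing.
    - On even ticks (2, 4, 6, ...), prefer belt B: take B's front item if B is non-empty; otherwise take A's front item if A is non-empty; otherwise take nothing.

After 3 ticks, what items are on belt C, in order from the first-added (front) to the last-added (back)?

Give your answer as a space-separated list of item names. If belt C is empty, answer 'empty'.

Answer: quill shaft tile

Derivation:
Tick 1: prefer A, take quill from A; A=[tile,apple] B=[shaft,disk,peg,knob,fin,tube] C=[quill]
Tick 2: prefer B, take shaft from B; A=[tile,apple] B=[disk,peg,knob,fin,tube] C=[quill,shaft]
Tick 3: prefer A, take tile from A; A=[apple] B=[disk,peg,knob,fin,tube] C=[quill,shaft,tile]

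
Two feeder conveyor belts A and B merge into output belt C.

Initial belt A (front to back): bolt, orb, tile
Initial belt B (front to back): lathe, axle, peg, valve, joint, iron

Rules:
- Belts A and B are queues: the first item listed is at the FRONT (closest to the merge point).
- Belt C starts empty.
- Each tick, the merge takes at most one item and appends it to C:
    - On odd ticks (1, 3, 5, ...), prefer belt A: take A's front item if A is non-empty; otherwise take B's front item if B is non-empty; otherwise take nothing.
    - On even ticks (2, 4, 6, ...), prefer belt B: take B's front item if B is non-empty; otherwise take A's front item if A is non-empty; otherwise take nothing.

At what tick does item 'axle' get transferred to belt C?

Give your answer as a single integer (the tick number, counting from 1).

Tick 1: prefer A, take bolt from A; A=[orb,tile] B=[lathe,axle,peg,valve,joint,iron] C=[bolt]
Tick 2: prefer B, take lathe from B; A=[orb,tile] B=[axle,peg,valve,joint,iron] C=[bolt,lathe]
Tick 3: prefer A, take orb from A; A=[tile] B=[axle,peg,valve,joint,iron] C=[bolt,lathe,orb]
Tick 4: prefer B, take axle from B; A=[tile] B=[peg,valve,joint,iron] C=[bolt,lathe,orb,axle]

Answer: 4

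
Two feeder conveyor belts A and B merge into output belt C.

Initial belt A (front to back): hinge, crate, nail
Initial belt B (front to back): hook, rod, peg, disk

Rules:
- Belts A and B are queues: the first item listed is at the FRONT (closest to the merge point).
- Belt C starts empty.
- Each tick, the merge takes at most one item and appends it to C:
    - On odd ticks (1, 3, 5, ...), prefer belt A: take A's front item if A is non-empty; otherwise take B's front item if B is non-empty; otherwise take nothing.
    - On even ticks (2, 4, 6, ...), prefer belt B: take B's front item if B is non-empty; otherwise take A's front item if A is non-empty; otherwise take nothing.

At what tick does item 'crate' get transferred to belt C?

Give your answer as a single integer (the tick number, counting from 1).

Answer: 3

Derivation:
Tick 1: prefer A, take hinge from A; A=[crate,nail] B=[hook,rod,peg,disk] C=[hinge]
Tick 2: prefer B, take hook from B; A=[crate,nail] B=[rod,peg,disk] C=[hinge,hook]
Tick 3: prefer A, take crate from A; A=[nail] B=[rod,peg,disk] C=[hinge,hook,crate]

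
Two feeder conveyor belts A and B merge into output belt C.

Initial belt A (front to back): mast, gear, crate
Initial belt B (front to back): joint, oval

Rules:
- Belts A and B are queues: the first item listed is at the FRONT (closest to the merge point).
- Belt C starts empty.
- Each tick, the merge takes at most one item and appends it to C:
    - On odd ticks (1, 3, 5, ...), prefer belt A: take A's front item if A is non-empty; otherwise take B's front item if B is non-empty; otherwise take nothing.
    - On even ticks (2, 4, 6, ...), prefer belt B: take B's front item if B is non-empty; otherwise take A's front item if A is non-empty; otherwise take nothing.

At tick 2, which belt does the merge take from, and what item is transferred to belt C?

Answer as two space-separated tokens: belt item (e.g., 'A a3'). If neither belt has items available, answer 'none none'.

Answer: B joint

Derivation:
Tick 1: prefer A, take mast from A; A=[gear,crate] B=[joint,oval] C=[mast]
Tick 2: prefer B, take joint from B; A=[gear,crate] B=[oval] C=[mast,joint]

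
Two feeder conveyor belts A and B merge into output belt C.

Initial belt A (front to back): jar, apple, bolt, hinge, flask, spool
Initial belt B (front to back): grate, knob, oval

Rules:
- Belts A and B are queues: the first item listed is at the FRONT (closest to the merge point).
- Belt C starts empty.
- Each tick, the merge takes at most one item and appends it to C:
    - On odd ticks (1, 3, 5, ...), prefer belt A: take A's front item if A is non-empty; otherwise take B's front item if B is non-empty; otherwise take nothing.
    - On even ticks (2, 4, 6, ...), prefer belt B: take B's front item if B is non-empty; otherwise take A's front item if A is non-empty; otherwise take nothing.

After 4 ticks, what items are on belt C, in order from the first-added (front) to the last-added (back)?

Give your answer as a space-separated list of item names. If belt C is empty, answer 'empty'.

Answer: jar grate apple knob

Derivation:
Tick 1: prefer A, take jar from A; A=[apple,bolt,hinge,flask,spool] B=[grate,knob,oval] C=[jar]
Tick 2: prefer B, take grate from B; A=[apple,bolt,hinge,flask,spool] B=[knob,oval] C=[jar,grate]
Tick 3: prefer A, take apple from A; A=[bolt,hinge,flask,spool] B=[knob,oval] C=[jar,grate,apple]
Tick 4: prefer B, take knob from B; A=[bolt,hinge,flask,spool] B=[oval] C=[jar,grate,apple,knob]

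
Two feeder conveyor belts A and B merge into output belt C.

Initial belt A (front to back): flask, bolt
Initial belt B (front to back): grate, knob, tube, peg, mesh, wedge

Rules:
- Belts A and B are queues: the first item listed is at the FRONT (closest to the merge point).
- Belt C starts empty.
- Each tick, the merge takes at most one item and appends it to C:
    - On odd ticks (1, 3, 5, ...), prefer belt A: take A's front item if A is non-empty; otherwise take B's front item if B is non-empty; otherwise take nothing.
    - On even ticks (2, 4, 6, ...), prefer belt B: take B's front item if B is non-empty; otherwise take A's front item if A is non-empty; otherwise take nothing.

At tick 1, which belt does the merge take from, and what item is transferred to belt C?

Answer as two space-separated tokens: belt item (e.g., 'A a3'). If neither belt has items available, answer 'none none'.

Answer: A flask

Derivation:
Tick 1: prefer A, take flask from A; A=[bolt] B=[grate,knob,tube,peg,mesh,wedge] C=[flask]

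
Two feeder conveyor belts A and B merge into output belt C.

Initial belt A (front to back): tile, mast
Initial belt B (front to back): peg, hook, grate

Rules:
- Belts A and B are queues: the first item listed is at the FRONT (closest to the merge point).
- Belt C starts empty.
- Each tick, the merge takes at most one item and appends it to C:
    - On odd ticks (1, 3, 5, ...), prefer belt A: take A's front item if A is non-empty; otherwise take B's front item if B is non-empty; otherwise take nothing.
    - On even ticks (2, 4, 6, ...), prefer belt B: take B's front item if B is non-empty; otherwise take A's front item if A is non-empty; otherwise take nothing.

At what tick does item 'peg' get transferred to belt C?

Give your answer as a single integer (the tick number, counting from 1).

Answer: 2

Derivation:
Tick 1: prefer A, take tile from A; A=[mast] B=[peg,hook,grate] C=[tile]
Tick 2: prefer B, take peg from B; A=[mast] B=[hook,grate] C=[tile,peg]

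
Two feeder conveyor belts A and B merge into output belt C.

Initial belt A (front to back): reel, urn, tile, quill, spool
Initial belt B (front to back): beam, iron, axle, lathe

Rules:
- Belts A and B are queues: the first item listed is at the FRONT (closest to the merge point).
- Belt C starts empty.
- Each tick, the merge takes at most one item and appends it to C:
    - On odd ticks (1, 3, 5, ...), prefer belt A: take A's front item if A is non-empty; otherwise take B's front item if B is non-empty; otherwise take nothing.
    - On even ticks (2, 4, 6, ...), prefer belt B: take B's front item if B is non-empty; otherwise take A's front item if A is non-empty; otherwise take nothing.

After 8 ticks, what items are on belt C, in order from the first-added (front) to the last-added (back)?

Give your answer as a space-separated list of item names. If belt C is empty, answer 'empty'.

Answer: reel beam urn iron tile axle quill lathe

Derivation:
Tick 1: prefer A, take reel from A; A=[urn,tile,quill,spool] B=[beam,iron,axle,lathe] C=[reel]
Tick 2: prefer B, take beam from B; A=[urn,tile,quill,spool] B=[iron,axle,lathe] C=[reel,beam]
Tick 3: prefer A, take urn from A; A=[tile,quill,spool] B=[iron,axle,lathe] C=[reel,beam,urn]
Tick 4: prefer B, take iron from B; A=[tile,quill,spool] B=[axle,lathe] C=[reel,beam,urn,iron]
Tick 5: prefer A, take tile from A; A=[quill,spool] B=[axle,lathe] C=[reel,beam,urn,iron,tile]
Tick 6: prefer B, take axle from B; A=[quill,spool] B=[lathe] C=[reel,beam,urn,iron,tile,axle]
Tick 7: prefer A, take quill from A; A=[spool] B=[lathe] C=[reel,beam,urn,iron,tile,axle,quill]
Tick 8: prefer B, take lathe from B; A=[spool] B=[-] C=[reel,beam,urn,iron,tile,axle,quill,lathe]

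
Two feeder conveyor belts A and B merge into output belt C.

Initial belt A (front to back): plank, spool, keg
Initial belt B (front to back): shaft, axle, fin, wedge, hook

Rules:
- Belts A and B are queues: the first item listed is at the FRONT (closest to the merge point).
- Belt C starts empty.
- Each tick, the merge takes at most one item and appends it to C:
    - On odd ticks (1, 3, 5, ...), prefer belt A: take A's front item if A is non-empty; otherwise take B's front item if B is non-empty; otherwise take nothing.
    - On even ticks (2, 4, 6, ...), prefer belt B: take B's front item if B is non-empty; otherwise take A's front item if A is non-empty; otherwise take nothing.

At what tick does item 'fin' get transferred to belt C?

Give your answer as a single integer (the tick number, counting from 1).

Tick 1: prefer A, take plank from A; A=[spool,keg] B=[shaft,axle,fin,wedge,hook] C=[plank]
Tick 2: prefer B, take shaft from B; A=[spool,keg] B=[axle,fin,wedge,hook] C=[plank,shaft]
Tick 3: prefer A, take spool from A; A=[keg] B=[axle,fin,wedge,hook] C=[plank,shaft,spool]
Tick 4: prefer B, take axle from B; A=[keg] B=[fin,wedge,hook] C=[plank,shaft,spool,axle]
Tick 5: prefer A, take keg from A; A=[-] B=[fin,wedge,hook] C=[plank,shaft,spool,axle,keg]
Tick 6: prefer B, take fin from B; A=[-] B=[wedge,hook] C=[plank,shaft,spool,axle,keg,fin]

Answer: 6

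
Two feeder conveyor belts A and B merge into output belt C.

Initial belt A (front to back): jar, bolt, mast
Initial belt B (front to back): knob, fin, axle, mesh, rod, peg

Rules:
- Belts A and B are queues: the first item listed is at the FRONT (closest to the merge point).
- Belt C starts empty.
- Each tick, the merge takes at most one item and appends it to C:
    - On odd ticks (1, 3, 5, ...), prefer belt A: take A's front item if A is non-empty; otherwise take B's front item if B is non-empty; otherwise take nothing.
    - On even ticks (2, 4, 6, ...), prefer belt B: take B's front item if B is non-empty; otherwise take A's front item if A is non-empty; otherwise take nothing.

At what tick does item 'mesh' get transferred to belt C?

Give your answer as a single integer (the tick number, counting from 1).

Tick 1: prefer A, take jar from A; A=[bolt,mast] B=[knob,fin,axle,mesh,rod,peg] C=[jar]
Tick 2: prefer B, take knob from B; A=[bolt,mast] B=[fin,axle,mesh,rod,peg] C=[jar,knob]
Tick 3: prefer A, take bolt from A; A=[mast] B=[fin,axle,mesh,rod,peg] C=[jar,knob,bolt]
Tick 4: prefer B, take fin from B; A=[mast] B=[axle,mesh,rod,peg] C=[jar,knob,bolt,fin]
Tick 5: prefer A, take mast from A; A=[-] B=[axle,mesh,rod,peg] C=[jar,knob,bolt,fin,mast]
Tick 6: prefer B, take axle from B; A=[-] B=[mesh,rod,peg] C=[jar,knob,bolt,fin,mast,axle]
Tick 7: prefer A, take mesh from B; A=[-] B=[rod,peg] C=[jar,knob,bolt,fin,mast,axle,mesh]

Answer: 7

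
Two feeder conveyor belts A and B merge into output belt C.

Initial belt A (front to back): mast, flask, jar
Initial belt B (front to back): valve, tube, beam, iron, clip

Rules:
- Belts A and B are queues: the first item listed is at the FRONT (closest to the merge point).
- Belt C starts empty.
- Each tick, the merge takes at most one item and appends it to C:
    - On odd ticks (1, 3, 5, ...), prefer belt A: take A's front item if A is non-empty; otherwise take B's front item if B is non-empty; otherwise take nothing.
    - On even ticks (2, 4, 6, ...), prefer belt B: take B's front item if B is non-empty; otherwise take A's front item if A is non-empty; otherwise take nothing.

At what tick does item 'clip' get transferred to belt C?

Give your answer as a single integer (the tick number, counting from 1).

Answer: 8

Derivation:
Tick 1: prefer A, take mast from A; A=[flask,jar] B=[valve,tube,beam,iron,clip] C=[mast]
Tick 2: prefer B, take valve from B; A=[flask,jar] B=[tube,beam,iron,clip] C=[mast,valve]
Tick 3: prefer A, take flask from A; A=[jar] B=[tube,beam,iron,clip] C=[mast,valve,flask]
Tick 4: prefer B, take tube from B; A=[jar] B=[beam,iron,clip] C=[mast,valve,flask,tube]
Tick 5: prefer A, take jar from A; A=[-] B=[beam,iron,clip] C=[mast,valve,flask,tube,jar]
Tick 6: prefer B, take beam from B; A=[-] B=[iron,clip] C=[mast,valve,flask,tube,jar,beam]
Tick 7: prefer A, take iron from B; A=[-] B=[clip] C=[mast,valve,flask,tube,jar,beam,iron]
Tick 8: prefer B, take clip from B; A=[-] B=[-] C=[mast,valve,flask,tube,jar,beam,iron,clip]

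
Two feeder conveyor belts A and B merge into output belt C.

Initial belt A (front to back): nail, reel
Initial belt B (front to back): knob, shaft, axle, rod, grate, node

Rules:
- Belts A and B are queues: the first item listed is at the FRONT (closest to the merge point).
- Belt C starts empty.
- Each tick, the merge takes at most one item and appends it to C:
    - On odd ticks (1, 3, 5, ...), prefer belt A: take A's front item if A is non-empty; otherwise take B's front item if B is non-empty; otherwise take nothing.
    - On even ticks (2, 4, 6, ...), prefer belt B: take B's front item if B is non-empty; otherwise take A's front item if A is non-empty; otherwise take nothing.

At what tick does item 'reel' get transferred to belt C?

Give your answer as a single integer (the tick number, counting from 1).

Tick 1: prefer A, take nail from A; A=[reel] B=[knob,shaft,axle,rod,grate,node] C=[nail]
Tick 2: prefer B, take knob from B; A=[reel] B=[shaft,axle,rod,grate,node] C=[nail,knob]
Tick 3: prefer A, take reel from A; A=[-] B=[shaft,axle,rod,grate,node] C=[nail,knob,reel]

Answer: 3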